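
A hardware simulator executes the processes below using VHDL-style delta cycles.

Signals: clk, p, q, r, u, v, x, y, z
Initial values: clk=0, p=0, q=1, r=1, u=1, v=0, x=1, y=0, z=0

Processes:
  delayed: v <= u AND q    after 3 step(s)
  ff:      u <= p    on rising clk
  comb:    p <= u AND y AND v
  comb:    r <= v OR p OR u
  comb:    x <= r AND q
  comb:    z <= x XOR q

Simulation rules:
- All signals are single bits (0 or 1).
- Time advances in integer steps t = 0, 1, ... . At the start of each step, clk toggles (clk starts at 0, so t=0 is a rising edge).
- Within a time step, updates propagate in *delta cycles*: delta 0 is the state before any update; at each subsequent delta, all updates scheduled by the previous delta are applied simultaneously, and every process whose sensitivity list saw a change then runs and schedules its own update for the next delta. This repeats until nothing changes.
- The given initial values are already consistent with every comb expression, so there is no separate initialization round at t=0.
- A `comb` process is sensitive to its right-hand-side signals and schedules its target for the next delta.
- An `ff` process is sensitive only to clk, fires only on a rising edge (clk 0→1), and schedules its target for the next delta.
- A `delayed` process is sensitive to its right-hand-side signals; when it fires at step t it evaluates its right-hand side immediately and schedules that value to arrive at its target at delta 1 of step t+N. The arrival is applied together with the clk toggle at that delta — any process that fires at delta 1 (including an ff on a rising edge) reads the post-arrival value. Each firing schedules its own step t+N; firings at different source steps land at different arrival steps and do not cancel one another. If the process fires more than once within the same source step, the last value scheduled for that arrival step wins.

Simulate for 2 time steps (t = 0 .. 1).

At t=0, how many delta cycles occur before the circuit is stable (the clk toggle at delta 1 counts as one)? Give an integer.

5

t0.Δ0 x=1 y=0 u=1 z=0 v=0 q=1 clk=0 r=1 p=0
t0.Δ1 x=1 y=0 u=1 z=0 v=0 q=1 clk=1 r=1 p=0
t0.Δ2 x=1 y=0 u=0 z=0 v=0 q=1 clk=1 r=1 p=0
t0.Δ3 x=1 y=0 u=0 z=0 v=0 q=1 clk=1 r=0 p=0
t0.Δ4 x=0 y=0 u=0 z=0 v=0 q=1 clk=1 r=0 p=0
t0.Δ5 x=0 y=0 u=0 z=1 v=0 q=1 clk=1 r=0 p=0
t1.Δ0 x=0 y=0 u=0 z=1 v=0 q=1 clk=1 r=0 p=0
t1.Δ1 x=0 y=0 u=0 z=1 v=0 q=1 clk=0 r=0 p=0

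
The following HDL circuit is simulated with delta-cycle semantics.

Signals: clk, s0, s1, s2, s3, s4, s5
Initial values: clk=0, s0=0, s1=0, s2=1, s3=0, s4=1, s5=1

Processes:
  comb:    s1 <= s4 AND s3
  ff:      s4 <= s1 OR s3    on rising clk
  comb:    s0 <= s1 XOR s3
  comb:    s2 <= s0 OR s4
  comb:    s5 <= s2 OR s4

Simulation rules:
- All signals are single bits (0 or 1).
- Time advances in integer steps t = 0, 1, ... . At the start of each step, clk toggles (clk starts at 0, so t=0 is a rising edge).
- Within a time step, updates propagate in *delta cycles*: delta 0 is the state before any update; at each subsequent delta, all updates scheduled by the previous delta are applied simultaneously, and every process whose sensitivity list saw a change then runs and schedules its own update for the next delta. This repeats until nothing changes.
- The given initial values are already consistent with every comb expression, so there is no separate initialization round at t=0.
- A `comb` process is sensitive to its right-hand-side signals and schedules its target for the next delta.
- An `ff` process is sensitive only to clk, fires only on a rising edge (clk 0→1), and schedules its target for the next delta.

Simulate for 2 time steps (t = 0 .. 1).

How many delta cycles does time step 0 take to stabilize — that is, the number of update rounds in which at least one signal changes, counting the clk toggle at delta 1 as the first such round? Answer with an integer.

[bits: s0,s4,clk,s2,s3,s5,s1]
t=0: Δ0=0101010 Δ1=0111010 Δ2=0011010 Δ3=0010010 Δ4=0010000 | 4Δ
t=1: Δ0=0010000 Δ1=0000000 | 1Δ

4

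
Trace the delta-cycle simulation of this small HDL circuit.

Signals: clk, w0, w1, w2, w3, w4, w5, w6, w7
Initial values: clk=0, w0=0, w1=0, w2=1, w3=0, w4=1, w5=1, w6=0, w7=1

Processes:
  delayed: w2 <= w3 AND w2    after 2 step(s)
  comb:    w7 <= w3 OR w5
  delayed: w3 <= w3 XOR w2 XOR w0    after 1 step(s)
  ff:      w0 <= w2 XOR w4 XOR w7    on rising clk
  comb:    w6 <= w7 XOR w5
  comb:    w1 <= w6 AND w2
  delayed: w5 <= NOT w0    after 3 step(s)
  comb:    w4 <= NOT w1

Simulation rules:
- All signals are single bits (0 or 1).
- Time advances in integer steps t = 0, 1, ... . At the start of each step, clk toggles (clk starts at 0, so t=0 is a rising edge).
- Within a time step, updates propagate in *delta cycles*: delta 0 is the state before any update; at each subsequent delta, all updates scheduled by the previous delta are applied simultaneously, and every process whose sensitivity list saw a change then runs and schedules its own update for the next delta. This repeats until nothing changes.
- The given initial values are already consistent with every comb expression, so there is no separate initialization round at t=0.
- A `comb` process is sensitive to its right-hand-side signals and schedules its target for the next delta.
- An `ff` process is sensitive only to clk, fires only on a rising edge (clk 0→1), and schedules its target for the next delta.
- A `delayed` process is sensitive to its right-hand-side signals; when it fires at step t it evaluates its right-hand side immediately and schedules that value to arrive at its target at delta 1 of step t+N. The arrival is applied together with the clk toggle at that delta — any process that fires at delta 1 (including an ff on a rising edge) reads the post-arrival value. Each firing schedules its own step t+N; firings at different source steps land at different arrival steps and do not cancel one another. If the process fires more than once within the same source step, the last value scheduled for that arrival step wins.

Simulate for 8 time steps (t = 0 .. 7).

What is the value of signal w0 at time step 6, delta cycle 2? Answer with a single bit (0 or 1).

[bits: w6,w3,w4,w1,clk,w0,w5,w2,w7]
t=0: Δ0=001000111 Δ1=001010111 Δ2=001011111 | 2Δ
t=1: Δ0=001011111 Δ1=001001111 | 1Δ
t=2: Δ0=001001111 Δ1=001011111 | 1Δ
t=3: Δ0=001011111 Δ1=001001011 Δ2=101001010 Δ3=001101010 Δ4=000001010 Δ5=001001010 | 5Δ
t=4: Δ0=001001010 Δ1=001011010 Δ2=001010010 | 2Δ
t=5: Δ0=001010010 Δ1=011000010 Δ2=011000011 Δ3=111000011 Δ4=111100011 Δ5=110100011 | 5Δ
t=6: Δ0=110100011 Δ1=100110011 Δ2=100110010 Δ3=000110010 Δ4=000010010 Δ5=001010010 | 5Δ
t=7: Δ0=001010010 Δ1=011000110 Δ2=111000111 Δ3=011100111 Δ4=010000111 Δ5=011000111 | 5Δ

0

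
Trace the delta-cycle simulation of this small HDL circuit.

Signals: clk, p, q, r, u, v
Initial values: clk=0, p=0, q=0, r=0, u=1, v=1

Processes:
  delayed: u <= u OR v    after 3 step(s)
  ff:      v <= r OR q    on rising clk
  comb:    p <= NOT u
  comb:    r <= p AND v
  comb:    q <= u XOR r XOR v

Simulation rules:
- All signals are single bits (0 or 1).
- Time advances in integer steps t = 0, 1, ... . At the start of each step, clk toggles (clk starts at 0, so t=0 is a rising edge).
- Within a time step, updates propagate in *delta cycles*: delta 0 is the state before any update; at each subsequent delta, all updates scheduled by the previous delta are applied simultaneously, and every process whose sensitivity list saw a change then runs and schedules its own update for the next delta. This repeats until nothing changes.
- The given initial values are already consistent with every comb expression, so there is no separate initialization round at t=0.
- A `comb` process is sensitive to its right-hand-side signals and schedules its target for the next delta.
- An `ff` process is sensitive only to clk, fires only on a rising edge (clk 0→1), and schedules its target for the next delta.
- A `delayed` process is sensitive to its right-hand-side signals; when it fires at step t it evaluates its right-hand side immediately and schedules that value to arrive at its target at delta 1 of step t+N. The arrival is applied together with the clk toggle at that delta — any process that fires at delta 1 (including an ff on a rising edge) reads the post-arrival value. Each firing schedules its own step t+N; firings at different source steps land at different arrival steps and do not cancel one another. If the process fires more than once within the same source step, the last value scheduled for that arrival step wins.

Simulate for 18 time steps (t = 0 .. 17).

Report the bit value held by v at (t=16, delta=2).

0

t0.Δ0 p=0 v=1 clk=0 u=1 q=0 r=0
t0.Δ1 p=0 v=1 clk=1 u=1 q=0 r=0
t0.Δ2 p=0 v=0 clk=1 u=1 q=0 r=0
t0.Δ3 p=0 v=0 clk=1 u=1 q=1 r=0
t1.Δ0 p=0 v=0 clk=1 u=1 q=1 r=0
t1.Δ1 p=0 v=0 clk=0 u=1 q=1 r=0
t2.Δ0 p=0 v=0 clk=0 u=1 q=1 r=0
t2.Δ1 p=0 v=0 clk=1 u=1 q=1 r=0
t2.Δ2 p=0 v=1 clk=1 u=1 q=1 r=0
t2.Δ3 p=0 v=1 clk=1 u=1 q=0 r=0
t3.Δ0 p=0 v=1 clk=1 u=1 q=0 r=0
t3.Δ1 p=0 v=1 clk=0 u=1 q=0 r=0
t4.Δ0 p=0 v=1 clk=0 u=1 q=0 r=0
t4.Δ1 p=0 v=1 clk=1 u=1 q=0 r=0
t4.Δ2 p=0 v=0 clk=1 u=1 q=0 r=0
t4.Δ3 p=0 v=0 clk=1 u=1 q=1 r=0
t5.Δ0 p=0 v=0 clk=1 u=1 q=1 r=0
t5.Δ1 p=0 v=0 clk=0 u=1 q=1 r=0
t6.Δ0 p=0 v=0 clk=0 u=1 q=1 r=0
t6.Δ1 p=0 v=0 clk=1 u=1 q=1 r=0
t6.Δ2 p=0 v=1 clk=1 u=1 q=1 r=0
t6.Δ3 p=0 v=1 clk=1 u=1 q=0 r=0
t7.Δ0 p=0 v=1 clk=1 u=1 q=0 r=0
t7.Δ1 p=0 v=1 clk=0 u=1 q=0 r=0
t8.Δ0 p=0 v=1 clk=0 u=1 q=0 r=0
t8.Δ1 p=0 v=1 clk=1 u=1 q=0 r=0
t8.Δ2 p=0 v=0 clk=1 u=1 q=0 r=0
t8.Δ3 p=0 v=0 clk=1 u=1 q=1 r=0
t9.Δ0 p=0 v=0 clk=1 u=1 q=1 r=0
t9.Δ1 p=0 v=0 clk=0 u=1 q=1 r=0
t10.Δ0 p=0 v=0 clk=0 u=1 q=1 r=0
t10.Δ1 p=0 v=0 clk=1 u=1 q=1 r=0
t10.Δ2 p=0 v=1 clk=1 u=1 q=1 r=0
t10.Δ3 p=0 v=1 clk=1 u=1 q=0 r=0
t11.Δ0 p=0 v=1 clk=1 u=1 q=0 r=0
t11.Δ1 p=0 v=1 clk=0 u=1 q=0 r=0
t12.Δ0 p=0 v=1 clk=0 u=1 q=0 r=0
t12.Δ1 p=0 v=1 clk=1 u=1 q=0 r=0
t12.Δ2 p=0 v=0 clk=1 u=1 q=0 r=0
t12.Δ3 p=0 v=0 clk=1 u=1 q=1 r=0
t13.Δ0 p=0 v=0 clk=1 u=1 q=1 r=0
t13.Δ1 p=0 v=0 clk=0 u=1 q=1 r=0
t14.Δ0 p=0 v=0 clk=0 u=1 q=1 r=0
t14.Δ1 p=0 v=0 clk=1 u=1 q=1 r=0
t14.Δ2 p=0 v=1 clk=1 u=1 q=1 r=0
t14.Δ3 p=0 v=1 clk=1 u=1 q=0 r=0
t15.Δ0 p=0 v=1 clk=1 u=1 q=0 r=0
t15.Δ1 p=0 v=1 clk=0 u=1 q=0 r=0
t16.Δ0 p=0 v=1 clk=0 u=1 q=0 r=0
t16.Δ1 p=0 v=1 clk=1 u=1 q=0 r=0
t16.Δ2 p=0 v=0 clk=1 u=1 q=0 r=0
t16.Δ3 p=0 v=0 clk=1 u=1 q=1 r=0
t17.Δ0 p=0 v=0 clk=1 u=1 q=1 r=0
t17.Δ1 p=0 v=0 clk=0 u=1 q=1 r=0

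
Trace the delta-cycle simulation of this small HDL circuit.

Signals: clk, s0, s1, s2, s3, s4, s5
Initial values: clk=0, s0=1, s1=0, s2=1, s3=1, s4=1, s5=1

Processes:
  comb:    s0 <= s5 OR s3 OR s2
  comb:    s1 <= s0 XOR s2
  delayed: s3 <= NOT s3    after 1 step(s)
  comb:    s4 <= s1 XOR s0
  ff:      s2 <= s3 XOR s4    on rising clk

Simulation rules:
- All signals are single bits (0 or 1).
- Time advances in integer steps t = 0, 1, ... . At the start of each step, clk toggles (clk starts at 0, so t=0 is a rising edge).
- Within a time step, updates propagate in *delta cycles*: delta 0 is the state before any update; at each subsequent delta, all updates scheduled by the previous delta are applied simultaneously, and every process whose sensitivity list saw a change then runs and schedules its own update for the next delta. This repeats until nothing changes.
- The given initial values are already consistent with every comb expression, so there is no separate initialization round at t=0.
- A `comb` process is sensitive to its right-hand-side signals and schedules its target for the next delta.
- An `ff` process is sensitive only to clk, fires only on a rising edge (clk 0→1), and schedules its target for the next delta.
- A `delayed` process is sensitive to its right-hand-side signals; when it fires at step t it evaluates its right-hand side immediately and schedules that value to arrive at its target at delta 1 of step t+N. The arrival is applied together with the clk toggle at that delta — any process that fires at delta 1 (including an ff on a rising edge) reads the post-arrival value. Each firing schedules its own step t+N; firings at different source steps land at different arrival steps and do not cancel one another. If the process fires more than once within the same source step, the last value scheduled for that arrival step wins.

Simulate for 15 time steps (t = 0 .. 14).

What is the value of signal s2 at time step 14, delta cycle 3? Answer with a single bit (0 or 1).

t0.Δ0 s2=1 clk=0 s1=0 s4=1 s3=1 s5=1 s0=1
t0.Δ1 s2=1 clk=1 s1=0 s4=1 s3=1 s5=1 s0=1
t0.Δ2 s2=0 clk=1 s1=0 s4=1 s3=1 s5=1 s0=1
t0.Δ3 s2=0 clk=1 s1=1 s4=1 s3=1 s5=1 s0=1
t0.Δ4 s2=0 clk=1 s1=1 s4=0 s3=1 s5=1 s0=1
t1.Δ0 s2=0 clk=1 s1=1 s4=0 s3=1 s5=1 s0=1
t1.Δ1 s2=0 clk=0 s1=1 s4=0 s3=1 s5=1 s0=1
t2.Δ0 s2=0 clk=0 s1=1 s4=0 s3=1 s5=1 s0=1
t2.Δ1 s2=0 clk=1 s1=1 s4=0 s3=1 s5=1 s0=1
t2.Δ2 s2=1 clk=1 s1=1 s4=0 s3=1 s5=1 s0=1
t2.Δ3 s2=1 clk=1 s1=0 s4=0 s3=1 s5=1 s0=1
t2.Δ4 s2=1 clk=1 s1=0 s4=1 s3=1 s5=1 s0=1
t3.Δ0 s2=1 clk=1 s1=0 s4=1 s3=1 s5=1 s0=1
t3.Δ1 s2=1 clk=0 s1=0 s4=1 s3=1 s5=1 s0=1
t4.Δ0 s2=1 clk=0 s1=0 s4=1 s3=1 s5=1 s0=1
t4.Δ1 s2=1 clk=1 s1=0 s4=1 s3=1 s5=1 s0=1
t4.Δ2 s2=0 clk=1 s1=0 s4=1 s3=1 s5=1 s0=1
t4.Δ3 s2=0 clk=1 s1=1 s4=1 s3=1 s5=1 s0=1
t4.Δ4 s2=0 clk=1 s1=1 s4=0 s3=1 s5=1 s0=1
t5.Δ0 s2=0 clk=1 s1=1 s4=0 s3=1 s5=1 s0=1
t5.Δ1 s2=0 clk=0 s1=1 s4=0 s3=1 s5=1 s0=1
t6.Δ0 s2=0 clk=0 s1=1 s4=0 s3=1 s5=1 s0=1
t6.Δ1 s2=0 clk=1 s1=1 s4=0 s3=1 s5=1 s0=1
t6.Δ2 s2=1 clk=1 s1=1 s4=0 s3=1 s5=1 s0=1
t6.Δ3 s2=1 clk=1 s1=0 s4=0 s3=1 s5=1 s0=1
t6.Δ4 s2=1 clk=1 s1=0 s4=1 s3=1 s5=1 s0=1
t7.Δ0 s2=1 clk=1 s1=0 s4=1 s3=1 s5=1 s0=1
t7.Δ1 s2=1 clk=0 s1=0 s4=1 s3=1 s5=1 s0=1
t8.Δ0 s2=1 clk=0 s1=0 s4=1 s3=1 s5=1 s0=1
t8.Δ1 s2=1 clk=1 s1=0 s4=1 s3=1 s5=1 s0=1
t8.Δ2 s2=0 clk=1 s1=0 s4=1 s3=1 s5=1 s0=1
t8.Δ3 s2=0 clk=1 s1=1 s4=1 s3=1 s5=1 s0=1
t8.Δ4 s2=0 clk=1 s1=1 s4=0 s3=1 s5=1 s0=1
t9.Δ0 s2=0 clk=1 s1=1 s4=0 s3=1 s5=1 s0=1
t9.Δ1 s2=0 clk=0 s1=1 s4=0 s3=1 s5=1 s0=1
t10.Δ0 s2=0 clk=0 s1=1 s4=0 s3=1 s5=1 s0=1
t10.Δ1 s2=0 clk=1 s1=1 s4=0 s3=1 s5=1 s0=1
t10.Δ2 s2=1 clk=1 s1=1 s4=0 s3=1 s5=1 s0=1
t10.Δ3 s2=1 clk=1 s1=0 s4=0 s3=1 s5=1 s0=1
t10.Δ4 s2=1 clk=1 s1=0 s4=1 s3=1 s5=1 s0=1
t11.Δ0 s2=1 clk=1 s1=0 s4=1 s3=1 s5=1 s0=1
t11.Δ1 s2=1 clk=0 s1=0 s4=1 s3=1 s5=1 s0=1
t12.Δ0 s2=1 clk=0 s1=0 s4=1 s3=1 s5=1 s0=1
t12.Δ1 s2=1 clk=1 s1=0 s4=1 s3=1 s5=1 s0=1
t12.Δ2 s2=0 clk=1 s1=0 s4=1 s3=1 s5=1 s0=1
t12.Δ3 s2=0 clk=1 s1=1 s4=1 s3=1 s5=1 s0=1
t12.Δ4 s2=0 clk=1 s1=1 s4=0 s3=1 s5=1 s0=1
t13.Δ0 s2=0 clk=1 s1=1 s4=0 s3=1 s5=1 s0=1
t13.Δ1 s2=0 clk=0 s1=1 s4=0 s3=1 s5=1 s0=1
t14.Δ0 s2=0 clk=0 s1=1 s4=0 s3=1 s5=1 s0=1
t14.Δ1 s2=0 clk=1 s1=1 s4=0 s3=1 s5=1 s0=1
t14.Δ2 s2=1 clk=1 s1=1 s4=0 s3=1 s5=1 s0=1
t14.Δ3 s2=1 clk=1 s1=0 s4=0 s3=1 s5=1 s0=1
t14.Δ4 s2=1 clk=1 s1=0 s4=1 s3=1 s5=1 s0=1

1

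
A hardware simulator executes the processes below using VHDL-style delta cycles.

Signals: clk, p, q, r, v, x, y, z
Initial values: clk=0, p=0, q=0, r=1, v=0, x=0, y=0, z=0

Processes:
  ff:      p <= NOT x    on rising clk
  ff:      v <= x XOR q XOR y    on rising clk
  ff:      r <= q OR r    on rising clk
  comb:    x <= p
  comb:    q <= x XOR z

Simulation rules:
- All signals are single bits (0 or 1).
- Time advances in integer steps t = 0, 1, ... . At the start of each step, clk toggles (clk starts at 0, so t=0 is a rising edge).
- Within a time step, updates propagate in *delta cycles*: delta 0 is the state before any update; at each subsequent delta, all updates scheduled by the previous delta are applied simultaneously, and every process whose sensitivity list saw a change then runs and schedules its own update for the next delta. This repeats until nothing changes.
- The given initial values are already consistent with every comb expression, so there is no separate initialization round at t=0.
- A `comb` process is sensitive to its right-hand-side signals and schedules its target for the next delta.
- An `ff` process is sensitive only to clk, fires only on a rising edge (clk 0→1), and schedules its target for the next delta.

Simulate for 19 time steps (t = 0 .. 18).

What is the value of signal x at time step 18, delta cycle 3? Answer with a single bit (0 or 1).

t=0 Δ0: y=0 r=1 x=0 p=0 z=0 q=0 clk=0 v=0
  Δ1: clk:0→1
  Δ2: p:0→1
  Δ3: x:0→1
  Δ4: q:0→1
  (4Δ to stable)
t=1 Δ0: y=0 r=1 x=1 p=1 z=0 q=1 clk=1 v=0
  Δ1: clk:1→0
  (1Δ to stable)
t=2 Δ0: y=0 r=1 x=1 p=1 z=0 q=1 clk=0 v=0
  Δ1: clk:0→1
  Δ2: p:1→0
  Δ3: x:1→0
  Δ4: q:1→0
  (4Δ to stable)
t=3 Δ0: y=0 r=1 x=0 p=0 z=0 q=0 clk=1 v=0
  Δ1: clk:1→0
  (1Δ to stable)
t=4 Δ0: y=0 r=1 x=0 p=0 z=0 q=0 clk=0 v=0
  Δ1: clk:0→1
  Δ2: p:0→1
  Δ3: x:0→1
  Δ4: q:0→1
  (4Δ to stable)
t=5 Δ0: y=0 r=1 x=1 p=1 z=0 q=1 clk=1 v=0
  Δ1: clk:1→0
  (1Δ to stable)
t=6 Δ0: y=0 r=1 x=1 p=1 z=0 q=1 clk=0 v=0
  Δ1: clk:0→1
  Δ2: p:1→0
  Δ3: x:1→0
  Δ4: q:1→0
  (4Δ to stable)
t=7 Δ0: y=0 r=1 x=0 p=0 z=0 q=0 clk=1 v=0
  Δ1: clk:1→0
  (1Δ to stable)
t=8 Δ0: y=0 r=1 x=0 p=0 z=0 q=0 clk=0 v=0
  Δ1: clk:0→1
  Δ2: p:0→1
  Δ3: x:0→1
  Δ4: q:0→1
  (4Δ to stable)
t=9 Δ0: y=0 r=1 x=1 p=1 z=0 q=1 clk=1 v=0
  Δ1: clk:1→0
  (1Δ to stable)
t=10 Δ0: y=0 r=1 x=1 p=1 z=0 q=1 clk=0 v=0
  Δ1: clk:0→1
  Δ2: p:1→0
  Δ3: x:1→0
  Δ4: q:1→0
  (4Δ to stable)
t=11 Δ0: y=0 r=1 x=0 p=0 z=0 q=0 clk=1 v=0
  Δ1: clk:1→0
  (1Δ to stable)
t=12 Δ0: y=0 r=1 x=0 p=0 z=0 q=0 clk=0 v=0
  Δ1: clk:0→1
  Δ2: p:0→1
  Δ3: x:0→1
  Δ4: q:0→1
  (4Δ to stable)
t=13 Δ0: y=0 r=1 x=1 p=1 z=0 q=1 clk=1 v=0
  Δ1: clk:1→0
  (1Δ to stable)
t=14 Δ0: y=0 r=1 x=1 p=1 z=0 q=1 clk=0 v=0
  Δ1: clk:0→1
  Δ2: p:1→0
  Δ3: x:1→0
  Δ4: q:1→0
  (4Δ to stable)
t=15 Δ0: y=0 r=1 x=0 p=0 z=0 q=0 clk=1 v=0
  Δ1: clk:1→0
  (1Δ to stable)
t=16 Δ0: y=0 r=1 x=0 p=0 z=0 q=0 clk=0 v=0
  Δ1: clk:0→1
  Δ2: p:0→1
  Δ3: x:0→1
  Δ4: q:0→1
  (4Δ to stable)
t=17 Δ0: y=0 r=1 x=1 p=1 z=0 q=1 clk=1 v=0
  Δ1: clk:1→0
  (1Δ to stable)
t=18 Δ0: y=0 r=1 x=1 p=1 z=0 q=1 clk=0 v=0
  Δ1: clk:0→1
  Δ2: p:1→0
  Δ3: x:1→0
  Δ4: q:1→0
  (4Δ to stable)

0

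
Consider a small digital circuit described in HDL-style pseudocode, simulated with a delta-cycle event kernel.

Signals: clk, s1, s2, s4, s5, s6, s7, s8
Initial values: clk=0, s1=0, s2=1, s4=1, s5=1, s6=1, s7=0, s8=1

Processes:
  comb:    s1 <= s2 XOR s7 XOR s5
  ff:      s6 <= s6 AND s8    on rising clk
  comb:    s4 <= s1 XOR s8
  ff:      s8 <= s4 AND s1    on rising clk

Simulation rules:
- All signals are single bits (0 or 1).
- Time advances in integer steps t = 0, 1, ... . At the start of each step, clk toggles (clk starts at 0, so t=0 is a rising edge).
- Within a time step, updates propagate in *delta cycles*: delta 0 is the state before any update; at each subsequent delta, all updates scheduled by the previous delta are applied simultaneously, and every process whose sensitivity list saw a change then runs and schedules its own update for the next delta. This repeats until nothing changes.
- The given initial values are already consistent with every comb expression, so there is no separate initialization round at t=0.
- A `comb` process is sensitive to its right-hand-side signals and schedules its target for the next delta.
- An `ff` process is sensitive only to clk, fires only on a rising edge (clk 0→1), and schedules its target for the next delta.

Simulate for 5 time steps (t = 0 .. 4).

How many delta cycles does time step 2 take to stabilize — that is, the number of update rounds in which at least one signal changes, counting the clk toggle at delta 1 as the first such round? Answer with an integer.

[bits: s7,s6,s2,s4,s8,s1,s5,clk]
t=0: Δ0=01111010 Δ1=01111011 Δ2=01110011 Δ3=01100011 | 3Δ
t=1: Δ0=01100011 Δ1=01100010 | 1Δ
t=2: Δ0=01100010 Δ1=01100011 Δ2=00100011 | 2Δ
t=3: Δ0=00100011 Δ1=00100010 | 1Δ
t=4: Δ0=00100010 Δ1=00100011 | 1Δ

2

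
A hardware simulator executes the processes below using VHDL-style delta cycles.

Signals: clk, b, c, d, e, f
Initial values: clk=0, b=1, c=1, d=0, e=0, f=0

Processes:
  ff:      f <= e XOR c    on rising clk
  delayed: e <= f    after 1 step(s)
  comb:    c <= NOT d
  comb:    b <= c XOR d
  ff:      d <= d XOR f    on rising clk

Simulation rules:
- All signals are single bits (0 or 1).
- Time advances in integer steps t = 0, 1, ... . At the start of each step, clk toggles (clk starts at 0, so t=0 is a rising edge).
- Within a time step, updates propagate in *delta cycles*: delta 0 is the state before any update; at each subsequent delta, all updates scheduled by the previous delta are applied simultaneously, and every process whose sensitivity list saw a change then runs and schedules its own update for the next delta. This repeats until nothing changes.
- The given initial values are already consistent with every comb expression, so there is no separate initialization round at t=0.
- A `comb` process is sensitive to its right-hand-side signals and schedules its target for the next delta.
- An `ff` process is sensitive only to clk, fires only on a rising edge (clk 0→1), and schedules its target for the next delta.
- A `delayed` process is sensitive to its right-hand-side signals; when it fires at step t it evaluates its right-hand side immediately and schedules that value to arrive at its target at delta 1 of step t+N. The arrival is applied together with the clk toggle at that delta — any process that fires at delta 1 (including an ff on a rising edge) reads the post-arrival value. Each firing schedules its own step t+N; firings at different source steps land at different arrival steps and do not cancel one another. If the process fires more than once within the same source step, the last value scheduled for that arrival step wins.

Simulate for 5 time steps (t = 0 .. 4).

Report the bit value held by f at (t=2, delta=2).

t0.Δ0 c=1 f=0 b=1 clk=0 d=0 e=0
t0.Δ1 c=1 f=0 b=1 clk=1 d=0 e=0
t0.Δ2 c=1 f=1 b=1 clk=1 d=0 e=0
t1.Δ0 c=1 f=1 b=1 clk=1 d=0 e=0
t1.Δ1 c=1 f=1 b=1 clk=0 d=0 e=1
t2.Δ0 c=1 f=1 b=1 clk=0 d=0 e=1
t2.Δ1 c=1 f=1 b=1 clk=1 d=0 e=1
t2.Δ2 c=1 f=0 b=1 clk=1 d=1 e=1
t2.Δ3 c=0 f=0 b=0 clk=1 d=1 e=1
t2.Δ4 c=0 f=0 b=1 clk=1 d=1 e=1
t3.Δ0 c=0 f=0 b=1 clk=1 d=1 e=1
t3.Δ1 c=0 f=0 b=1 clk=0 d=1 e=0
t4.Δ0 c=0 f=0 b=1 clk=0 d=1 e=0
t4.Δ1 c=0 f=0 b=1 clk=1 d=1 e=0

0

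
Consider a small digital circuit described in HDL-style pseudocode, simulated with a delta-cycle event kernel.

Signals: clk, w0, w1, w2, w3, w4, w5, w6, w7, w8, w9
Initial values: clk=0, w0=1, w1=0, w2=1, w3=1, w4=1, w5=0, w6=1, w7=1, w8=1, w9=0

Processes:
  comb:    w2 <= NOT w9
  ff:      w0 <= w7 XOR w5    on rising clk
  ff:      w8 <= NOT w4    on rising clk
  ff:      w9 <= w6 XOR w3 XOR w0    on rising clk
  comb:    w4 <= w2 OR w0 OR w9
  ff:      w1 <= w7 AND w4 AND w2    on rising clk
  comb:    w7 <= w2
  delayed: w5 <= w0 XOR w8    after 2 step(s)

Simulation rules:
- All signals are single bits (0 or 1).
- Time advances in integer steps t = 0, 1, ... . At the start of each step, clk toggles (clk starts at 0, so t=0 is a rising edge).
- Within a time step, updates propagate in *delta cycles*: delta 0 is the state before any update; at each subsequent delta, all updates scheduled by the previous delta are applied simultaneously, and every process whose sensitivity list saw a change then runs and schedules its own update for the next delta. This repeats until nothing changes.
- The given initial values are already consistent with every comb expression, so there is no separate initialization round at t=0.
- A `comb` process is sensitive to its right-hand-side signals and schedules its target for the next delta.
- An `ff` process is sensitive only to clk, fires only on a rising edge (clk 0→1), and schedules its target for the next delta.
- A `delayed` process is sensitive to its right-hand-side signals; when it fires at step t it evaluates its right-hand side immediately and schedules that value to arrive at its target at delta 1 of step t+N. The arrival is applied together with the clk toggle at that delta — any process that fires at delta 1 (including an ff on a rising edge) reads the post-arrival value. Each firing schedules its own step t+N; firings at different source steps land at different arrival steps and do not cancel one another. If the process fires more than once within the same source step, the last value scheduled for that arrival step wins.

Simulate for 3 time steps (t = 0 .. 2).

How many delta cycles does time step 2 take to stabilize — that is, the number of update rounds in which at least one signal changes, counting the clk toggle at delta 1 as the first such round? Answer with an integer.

[bits: clk,w2,w6,w9,w5,w3,w8,w7,w4,w0,w1]
t=0: Δ0=01100111110 Δ1=11100111110 Δ2=11110101111 Δ3=10110101111 Δ4=10110100111 | 4Δ
t=1: Δ0=10110100111 Δ1=00110100111 | 1Δ
t=2: Δ0=00110100111 Δ1=10111100111 Δ2=10111100110 | 2Δ

2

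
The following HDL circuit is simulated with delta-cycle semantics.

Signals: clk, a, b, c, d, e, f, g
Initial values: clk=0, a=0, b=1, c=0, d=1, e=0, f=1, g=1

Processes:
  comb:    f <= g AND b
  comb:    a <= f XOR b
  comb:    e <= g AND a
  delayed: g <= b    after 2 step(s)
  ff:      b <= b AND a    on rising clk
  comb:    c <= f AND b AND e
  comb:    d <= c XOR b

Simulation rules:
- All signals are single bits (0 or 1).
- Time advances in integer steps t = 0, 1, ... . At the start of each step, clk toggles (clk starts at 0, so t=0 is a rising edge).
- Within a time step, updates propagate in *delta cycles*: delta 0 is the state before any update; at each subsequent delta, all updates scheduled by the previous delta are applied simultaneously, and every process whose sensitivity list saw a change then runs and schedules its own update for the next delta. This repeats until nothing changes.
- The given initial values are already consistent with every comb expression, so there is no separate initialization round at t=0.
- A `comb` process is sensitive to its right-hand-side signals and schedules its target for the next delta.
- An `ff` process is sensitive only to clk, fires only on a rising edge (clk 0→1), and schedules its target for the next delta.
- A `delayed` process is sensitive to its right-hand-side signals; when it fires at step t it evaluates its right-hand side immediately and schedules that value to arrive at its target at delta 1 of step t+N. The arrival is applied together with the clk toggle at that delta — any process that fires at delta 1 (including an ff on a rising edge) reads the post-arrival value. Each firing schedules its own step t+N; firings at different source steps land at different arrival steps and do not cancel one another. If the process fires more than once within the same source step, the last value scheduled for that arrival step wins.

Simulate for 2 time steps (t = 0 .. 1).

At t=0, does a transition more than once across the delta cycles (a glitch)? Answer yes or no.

[bits: clk,g,f,c,a,d,e,b]
t=0: Δ0=01100101 Δ1=11100101 Δ2=11100100 Δ3=11001000 Δ4=11000010 Δ5=11000000 | 5Δ
t=1: Δ0=11000000 Δ1=01000000 | 1Δ

yes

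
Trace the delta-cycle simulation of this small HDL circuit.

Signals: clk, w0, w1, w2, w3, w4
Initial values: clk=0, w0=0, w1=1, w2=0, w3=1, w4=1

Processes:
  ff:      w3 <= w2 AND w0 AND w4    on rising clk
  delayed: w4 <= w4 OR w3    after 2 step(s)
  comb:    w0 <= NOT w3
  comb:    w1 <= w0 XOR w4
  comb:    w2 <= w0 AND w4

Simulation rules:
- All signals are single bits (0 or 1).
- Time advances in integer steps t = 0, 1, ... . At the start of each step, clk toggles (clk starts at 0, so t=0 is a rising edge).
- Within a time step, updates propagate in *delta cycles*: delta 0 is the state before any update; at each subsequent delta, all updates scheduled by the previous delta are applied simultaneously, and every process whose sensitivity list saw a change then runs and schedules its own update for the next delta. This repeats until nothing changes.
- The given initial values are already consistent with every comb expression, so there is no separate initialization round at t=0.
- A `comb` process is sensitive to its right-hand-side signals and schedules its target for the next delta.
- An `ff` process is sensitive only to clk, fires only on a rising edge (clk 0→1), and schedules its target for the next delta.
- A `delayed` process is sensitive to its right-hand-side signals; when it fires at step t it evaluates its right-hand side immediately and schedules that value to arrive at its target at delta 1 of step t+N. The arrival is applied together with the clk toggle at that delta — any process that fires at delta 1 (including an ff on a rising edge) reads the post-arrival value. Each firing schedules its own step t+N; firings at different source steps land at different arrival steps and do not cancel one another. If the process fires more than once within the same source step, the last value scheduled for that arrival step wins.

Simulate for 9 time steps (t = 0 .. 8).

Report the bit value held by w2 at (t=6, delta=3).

1

t0.Δ0 w2=0 w1=1 w3=1 w0=0 clk=0 w4=1
t0.Δ1 w2=0 w1=1 w3=1 w0=0 clk=1 w4=1
t0.Δ2 w2=0 w1=1 w3=0 w0=0 clk=1 w4=1
t0.Δ3 w2=0 w1=1 w3=0 w0=1 clk=1 w4=1
t0.Δ4 w2=1 w1=0 w3=0 w0=1 clk=1 w4=1
t1.Δ0 w2=1 w1=0 w3=0 w0=1 clk=1 w4=1
t1.Δ1 w2=1 w1=0 w3=0 w0=1 clk=0 w4=1
t2.Δ0 w2=1 w1=0 w3=0 w0=1 clk=0 w4=1
t2.Δ1 w2=1 w1=0 w3=0 w0=1 clk=1 w4=1
t2.Δ2 w2=1 w1=0 w3=1 w0=1 clk=1 w4=1
t2.Δ3 w2=1 w1=0 w3=1 w0=0 clk=1 w4=1
t2.Δ4 w2=0 w1=1 w3=1 w0=0 clk=1 w4=1
t3.Δ0 w2=0 w1=1 w3=1 w0=0 clk=1 w4=1
t3.Δ1 w2=0 w1=1 w3=1 w0=0 clk=0 w4=1
t4.Δ0 w2=0 w1=1 w3=1 w0=0 clk=0 w4=1
t4.Δ1 w2=0 w1=1 w3=1 w0=0 clk=1 w4=1
t4.Δ2 w2=0 w1=1 w3=0 w0=0 clk=1 w4=1
t4.Δ3 w2=0 w1=1 w3=0 w0=1 clk=1 w4=1
t4.Δ4 w2=1 w1=0 w3=0 w0=1 clk=1 w4=1
t5.Δ0 w2=1 w1=0 w3=0 w0=1 clk=1 w4=1
t5.Δ1 w2=1 w1=0 w3=0 w0=1 clk=0 w4=1
t6.Δ0 w2=1 w1=0 w3=0 w0=1 clk=0 w4=1
t6.Δ1 w2=1 w1=0 w3=0 w0=1 clk=1 w4=1
t6.Δ2 w2=1 w1=0 w3=1 w0=1 clk=1 w4=1
t6.Δ3 w2=1 w1=0 w3=1 w0=0 clk=1 w4=1
t6.Δ4 w2=0 w1=1 w3=1 w0=0 clk=1 w4=1
t7.Δ0 w2=0 w1=1 w3=1 w0=0 clk=1 w4=1
t7.Δ1 w2=0 w1=1 w3=1 w0=0 clk=0 w4=1
t8.Δ0 w2=0 w1=1 w3=1 w0=0 clk=0 w4=1
t8.Δ1 w2=0 w1=1 w3=1 w0=0 clk=1 w4=1
t8.Δ2 w2=0 w1=1 w3=0 w0=0 clk=1 w4=1
t8.Δ3 w2=0 w1=1 w3=0 w0=1 clk=1 w4=1
t8.Δ4 w2=1 w1=0 w3=0 w0=1 clk=1 w4=1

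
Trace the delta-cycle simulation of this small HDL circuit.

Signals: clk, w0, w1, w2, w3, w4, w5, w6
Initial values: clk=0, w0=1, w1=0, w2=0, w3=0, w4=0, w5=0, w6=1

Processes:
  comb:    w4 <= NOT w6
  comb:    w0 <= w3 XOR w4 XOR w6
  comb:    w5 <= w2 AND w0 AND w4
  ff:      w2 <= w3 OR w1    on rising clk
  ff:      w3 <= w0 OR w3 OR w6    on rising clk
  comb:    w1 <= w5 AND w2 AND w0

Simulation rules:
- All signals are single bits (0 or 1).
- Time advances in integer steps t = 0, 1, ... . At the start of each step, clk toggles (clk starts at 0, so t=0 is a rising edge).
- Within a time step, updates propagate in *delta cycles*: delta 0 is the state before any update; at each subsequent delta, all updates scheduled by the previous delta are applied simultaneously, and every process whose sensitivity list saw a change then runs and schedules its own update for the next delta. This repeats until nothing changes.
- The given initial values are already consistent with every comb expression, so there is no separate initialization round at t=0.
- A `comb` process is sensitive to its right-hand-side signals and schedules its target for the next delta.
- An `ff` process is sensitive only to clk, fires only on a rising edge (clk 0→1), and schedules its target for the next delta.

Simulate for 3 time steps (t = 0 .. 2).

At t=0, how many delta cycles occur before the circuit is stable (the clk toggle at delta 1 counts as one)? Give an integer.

t0.Δ0 w6=1 w4=0 w5=0 clk=0 w1=0 w2=0 w0=1 w3=0
t0.Δ1 w6=1 w4=0 w5=0 clk=1 w1=0 w2=0 w0=1 w3=0
t0.Δ2 w6=1 w4=0 w5=0 clk=1 w1=0 w2=0 w0=1 w3=1
t0.Δ3 w6=1 w4=0 w5=0 clk=1 w1=0 w2=0 w0=0 w3=1
t1.Δ0 w6=1 w4=0 w5=0 clk=1 w1=0 w2=0 w0=0 w3=1
t1.Δ1 w6=1 w4=0 w5=0 clk=0 w1=0 w2=0 w0=0 w3=1
t2.Δ0 w6=1 w4=0 w5=0 clk=0 w1=0 w2=0 w0=0 w3=1
t2.Δ1 w6=1 w4=0 w5=0 clk=1 w1=0 w2=0 w0=0 w3=1
t2.Δ2 w6=1 w4=0 w5=0 clk=1 w1=0 w2=1 w0=0 w3=1

3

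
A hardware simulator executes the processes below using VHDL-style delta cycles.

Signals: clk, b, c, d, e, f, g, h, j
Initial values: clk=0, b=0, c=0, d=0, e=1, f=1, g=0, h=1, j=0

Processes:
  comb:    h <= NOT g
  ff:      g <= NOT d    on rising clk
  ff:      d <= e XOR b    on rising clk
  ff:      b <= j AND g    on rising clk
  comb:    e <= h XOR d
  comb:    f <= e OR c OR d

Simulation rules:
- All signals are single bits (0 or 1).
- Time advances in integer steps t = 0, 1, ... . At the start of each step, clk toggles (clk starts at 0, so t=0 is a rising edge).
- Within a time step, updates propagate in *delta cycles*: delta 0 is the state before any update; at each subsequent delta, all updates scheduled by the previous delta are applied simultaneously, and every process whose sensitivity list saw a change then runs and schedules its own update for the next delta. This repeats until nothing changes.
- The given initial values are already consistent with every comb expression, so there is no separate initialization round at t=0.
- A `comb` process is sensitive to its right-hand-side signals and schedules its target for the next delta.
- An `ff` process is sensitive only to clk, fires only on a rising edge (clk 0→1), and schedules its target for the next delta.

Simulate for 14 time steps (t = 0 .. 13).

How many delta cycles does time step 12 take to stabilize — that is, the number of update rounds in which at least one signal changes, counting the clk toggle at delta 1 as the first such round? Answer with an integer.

4

[bits: clk,f,c,g,h,b,e,j,d]
t=0: Δ0=010010100 Δ1=110010100 Δ2=110110101 Δ3=110100001 Δ4=110100101 | 4Δ
t=1: Δ0=110100101 Δ1=010100101 | 1Δ
t=2: Δ0=010100101 Δ1=110100101 Δ2=110000101 Δ3=110010101 Δ4=110010001 | 4Δ
t=3: Δ0=110010001 Δ1=010010001 | 1Δ
t=4: Δ0=010010001 Δ1=110010001 Δ2=110010000 Δ3=100010100 Δ4=110010100 | 4Δ
t=5: Δ0=110010100 Δ1=010010100 | 1Δ
t=6: Δ0=010010100 Δ1=110010100 Δ2=110110101 Δ3=110100001 Δ4=110100101 | 4Δ
t=7: Δ0=110100101 Δ1=010100101 | 1Δ
t=8: Δ0=010100101 Δ1=110100101 Δ2=110000101 Δ3=110010101 Δ4=110010001 | 4Δ
t=9: Δ0=110010001 Δ1=010010001 | 1Δ
t=10: Δ0=010010001 Δ1=110010001 Δ2=110010000 Δ3=100010100 Δ4=110010100 | 4Δ
t=11: Δ0=110010100 Δ1=010010100 | 1Δ
t=12: Δ0=010010100 Δ1=110010100 Δ2=110110101 Δ3=110100001 Δ4=110100101 | 4Δ
t=13: Δ0=110100101 Δ1=010100101 | 1Δ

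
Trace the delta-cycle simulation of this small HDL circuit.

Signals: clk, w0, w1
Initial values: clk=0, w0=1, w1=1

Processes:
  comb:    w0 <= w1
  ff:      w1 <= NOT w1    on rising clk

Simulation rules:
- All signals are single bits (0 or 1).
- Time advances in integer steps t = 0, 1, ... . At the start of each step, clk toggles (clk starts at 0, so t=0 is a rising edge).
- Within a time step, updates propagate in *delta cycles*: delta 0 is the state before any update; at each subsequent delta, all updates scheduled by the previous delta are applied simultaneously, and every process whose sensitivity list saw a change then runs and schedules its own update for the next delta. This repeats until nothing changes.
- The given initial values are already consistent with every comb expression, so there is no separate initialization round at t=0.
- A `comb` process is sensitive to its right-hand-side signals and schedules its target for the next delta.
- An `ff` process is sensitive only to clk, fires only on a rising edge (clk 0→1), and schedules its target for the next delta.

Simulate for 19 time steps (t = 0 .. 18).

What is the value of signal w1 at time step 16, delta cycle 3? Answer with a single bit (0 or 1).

0

[bits: w0,w1,clk]
t=0: Δ0=110 Δ1=111 Δ2=101 Δ3=001 | 3Δ
t=1: Δ0=001 Δ1=000 | 1Δ
t=2: Δ0=000 Δ1=001 Δ2=011 Δ3=111 | 3Δ
t=3: Δ0=111 Δ1=110 | 1Δ
t=4: Δ0=110 Δ1=111 Δ2=101 Δ3=001 | 3Δ
t=5: Δ0=001 Δ1=000 | 1Δ
t=6: Δ0=000 Δ1=001 Δ2=011 Δ3=111 | 3Δ
t=7: Δ0=111 Δ1=110 | 1Δ
t=8: Δ0=110 Δ1=111 Δ2=101 Δ3=001 | 3Δ
t=9: Δ0=001 Δ1=000 | 1Δ
t=10: Δ0=000 Δ1=001 Δ2=011 Δ3=111 | 3Δ
t=11: Δ0=111 Δ1=110 | 1Δ
t=12: Δ0=110 Δ1=111 Δ2=101 Δ3=001 | 3Δ
t=13: Δ0=001 Δ1=000 | 1Δ
t=14: Δ0=000 Δ1=001 Δ2=011 Δ3=111 | 3Δ
t=15: Δ0=111 Δ1=110 | 1Δ
t=16: Δ0=110 Δ1=111 Δ2=101 Δ3=001 | 3Δ
t=17: Δ0=001 Δ1=000 | 1Δ
t=18: Δ0=000 Δ1=001 Δ2=011 Δ3=111 | 3Δ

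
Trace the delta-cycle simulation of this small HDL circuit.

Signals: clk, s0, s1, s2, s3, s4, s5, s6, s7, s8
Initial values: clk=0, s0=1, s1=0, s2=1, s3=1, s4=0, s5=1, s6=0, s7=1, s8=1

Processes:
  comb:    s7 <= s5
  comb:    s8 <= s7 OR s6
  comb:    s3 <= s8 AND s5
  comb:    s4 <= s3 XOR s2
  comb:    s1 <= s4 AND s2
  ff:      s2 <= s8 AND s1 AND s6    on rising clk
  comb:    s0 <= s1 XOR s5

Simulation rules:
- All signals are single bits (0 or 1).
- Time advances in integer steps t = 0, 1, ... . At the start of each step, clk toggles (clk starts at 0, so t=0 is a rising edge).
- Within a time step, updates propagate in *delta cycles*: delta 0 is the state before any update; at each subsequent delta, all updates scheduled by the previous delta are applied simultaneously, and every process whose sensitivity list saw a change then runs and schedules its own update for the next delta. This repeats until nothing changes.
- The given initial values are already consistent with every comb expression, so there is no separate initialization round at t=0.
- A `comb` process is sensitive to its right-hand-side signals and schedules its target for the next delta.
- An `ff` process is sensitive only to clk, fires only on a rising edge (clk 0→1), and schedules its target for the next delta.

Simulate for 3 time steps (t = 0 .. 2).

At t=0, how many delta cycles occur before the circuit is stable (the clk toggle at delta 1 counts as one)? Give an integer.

t0.Δ0 s4=0 s7=1 s8=1 s3=1 s2=1 s5=1 s6=0 s0=1 s1=0 clk=0
t0.Δ1 s4=0 s7=1 s8=1 s3=1 s2=1 s5=1 s6=0 s0=1 s1=0 clk=1
t0.Δ2 s4=0 s7=1 s8=1 s3=1 s2=0 s5=1 s6=0 s0=1 s1=0 clk=1
t0.Δ3 s4=1 s7=1 s8=1 s3=1 s2=0 s5=1 s6=0 s0=1 s1=0 clk=1
t1.Δ0 s4=1 s7=1 s8=1 s3=1 s2=0 s5=1 s6=0 s0=1 s1=0 clk=1
t1.Δ1 s4=1 s7=1 s8=1 s3=1 s2=0 s5=1 s6=0 s0=1 s1=0 clk=0
t2.Δ0 s4=1 s7=1 s8=1 s3=1 s2=0 s5=1 s6=0 s0=1 s1=0 clk=0
t2.Δ1 s4=1 s7=1 s8=1 s3=1 s2=0 s5=1 s6=0 s0=1 s1=0 clk=1

3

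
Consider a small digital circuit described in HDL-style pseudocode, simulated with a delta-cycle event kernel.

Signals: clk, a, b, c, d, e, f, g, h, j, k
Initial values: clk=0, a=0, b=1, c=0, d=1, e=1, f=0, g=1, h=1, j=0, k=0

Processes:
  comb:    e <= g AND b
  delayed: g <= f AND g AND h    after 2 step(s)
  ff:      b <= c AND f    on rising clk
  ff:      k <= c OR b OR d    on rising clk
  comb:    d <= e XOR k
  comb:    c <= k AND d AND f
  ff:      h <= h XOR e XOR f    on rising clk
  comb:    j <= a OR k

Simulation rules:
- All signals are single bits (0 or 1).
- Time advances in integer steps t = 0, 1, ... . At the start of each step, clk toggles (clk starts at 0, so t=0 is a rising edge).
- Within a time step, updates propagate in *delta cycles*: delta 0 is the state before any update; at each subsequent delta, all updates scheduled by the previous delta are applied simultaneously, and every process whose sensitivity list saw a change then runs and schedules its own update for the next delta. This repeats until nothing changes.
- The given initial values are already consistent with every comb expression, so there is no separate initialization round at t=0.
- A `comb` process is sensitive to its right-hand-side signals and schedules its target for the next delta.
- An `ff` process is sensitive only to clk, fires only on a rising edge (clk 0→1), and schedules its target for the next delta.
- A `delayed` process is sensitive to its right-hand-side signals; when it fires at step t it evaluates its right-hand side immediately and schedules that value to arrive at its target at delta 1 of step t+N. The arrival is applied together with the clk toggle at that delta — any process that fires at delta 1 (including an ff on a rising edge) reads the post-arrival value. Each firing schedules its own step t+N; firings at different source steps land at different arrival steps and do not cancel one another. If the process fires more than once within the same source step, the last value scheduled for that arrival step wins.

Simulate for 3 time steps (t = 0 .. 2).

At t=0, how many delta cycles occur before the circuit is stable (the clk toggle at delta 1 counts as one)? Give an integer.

t0.Δ0 g=1 a=0 j=0 h=1 c=0 clk=0 b=1 e=1 d=1 f=0 k=0
t0.Δ1 g=1 a=0 j=0 h=1 c=0 clk=1 b=1 e=1 d=1 f=0 k=0
t0.Δ2 g=1 a=0 j=0 h=0 c=0 clk=1 b=0 e=1 d=1 f=0 k=1
t0.Δ3 g=1 a=0 j=1 h=0 c=0 clk=1 b=0 e=0 d=0 f=0 k=1
t0.Δ4 g=1 a=0 j=1 h=0 c=0 clk=1 b=0 e=0 d=1 f=0 k=1
t1.Δ0 g=1 a=0 j=1 h=0 c=0 clk=1 b=0 e=0 d=1 f=0 k=1
t1.Δ1 g=1 a=0 j=1 h=0 c=0 clk=0 b=0 e=0 d=1 f=0 k=1
t2.Δ0 g=1 a=0 j=1 h=0 c=0 clk=0 b=0 e=0 d=1 f=0 k=1
t2.Δ1 g=0 a=0 j=1 h=0 c=0 clk=1 b=0 e=0 d=1 f=0 k=1

4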